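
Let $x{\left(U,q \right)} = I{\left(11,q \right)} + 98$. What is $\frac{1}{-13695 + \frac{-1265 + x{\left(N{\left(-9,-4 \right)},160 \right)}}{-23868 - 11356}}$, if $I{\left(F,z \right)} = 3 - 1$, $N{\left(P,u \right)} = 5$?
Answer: $- \frac{35224}{482391515} \approx -7.302 \cdot 10^{-5}$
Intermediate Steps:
$I{\left(F,z \right)} = 2$ ($I{\left(F,z \right)} = 3 - 1 = 2$)
$x{\left(U,q \right)} = 100$ ($x{\left(U,q \right)} = 2 + 98 = 100$)
$\frac{1}{-13695 + \frac{-1265 + x{\left(N{\left(-9,-4 \right)},160 \right)}}{-23868 - 11356}} = \frac{1}{-13695 + \frac{-1265 + 100}{-23868 - 11356}} = \frac{1}{-13695 - \frac{1165}{-35224}} = \frac{1}{-13695 - - \frac{1165}{35224}} = \frac{1}{-13695 + \frac{1165}{35224}} = \frac{1}{- \frac{482391515}{35224}} = - \frac{35224}{482391515}$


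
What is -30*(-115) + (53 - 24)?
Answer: 3479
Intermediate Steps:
-30*(-115) + (53 - 24) = 3450 + 29 = 3479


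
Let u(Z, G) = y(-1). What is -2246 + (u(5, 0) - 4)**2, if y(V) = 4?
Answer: -2246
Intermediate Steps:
u(Z, G) = 4
-2246 + (u(5, 0) - 4)**2 = -2246 + (4 - 4)**2 = -2246 + 0**2 = -2246 + 0 = -2246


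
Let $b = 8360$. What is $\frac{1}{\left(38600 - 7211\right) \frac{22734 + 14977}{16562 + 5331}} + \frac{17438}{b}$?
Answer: $\frac{10320864051041}{4947910220220} \approx 2.0859$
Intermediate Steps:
$\frac{1}{\left(38600 - 7211\right) \frac{22734 + 14977}{16562 + 5331}} + \frac{17438}{b} = \frac{1}{\left(38600 - 7211\right) \frac{22734 + 14977}{16562 + 5331}} + \frac{17438}{8360} = \frac{1}{31389 \cdot \frac{37711}{21893}} + 17438 \cdot \frac{1}{8360} = \frac{1}{31389 \cdot 37711 \cdot \frac{1}{21893}} + \frac{8719}{4180} = \frac{1}{31389 \cdot \frac{37711}{21893}} + \frac{8719}{4180} = \frac{1}{31389} \cdot \frac{21893}{37711} + \frac{8719}{4180} = \frac{21893}{1183710579} + \frac{8719}{4180} = \frac{10320864051041}{4947910220220}$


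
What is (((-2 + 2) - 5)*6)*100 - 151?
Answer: -3151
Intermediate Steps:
(((-2 + 2) - 5)*6)*100 - 151 = ((0 - 5)*6)*100 - 151 = -5*6*100 - 151 = -30*100 - 151 = -3000 - 151 = -3151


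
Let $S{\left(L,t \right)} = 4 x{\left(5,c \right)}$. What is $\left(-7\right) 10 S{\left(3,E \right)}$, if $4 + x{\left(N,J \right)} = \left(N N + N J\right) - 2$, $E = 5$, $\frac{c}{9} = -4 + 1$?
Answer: $32480$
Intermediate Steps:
$c = -27$ ($c = 9 \left(-4 + 1\right) = 9 \left(-3\right) = -27$)
$x{\left(N,J \right)} = -6 + N^{2} + J N$ ($x{\left(N,J \right)} = -4 - \left(2 - N J - N N\right) = -4 - \left(2 - N^{2} - J N\right) = -4 + \left(-2 + N^{2} + J N\right) = -6 + N^{2} + J N$)
$S{\left(L,t \right)} = -464$ ($S{\left(L,t \right)} = 4 \left(-6 + 5^{2} - 135\right) = 4 \left(-6 + 25 - 135\right) = 4 \left(-116\right) = -464$)
$\left(-7\right) 10 S{\left(3,E \right)} = \left(-7\right) 10 \left(-464\right) = \left(-70\right) \left(-464\right) = 32480$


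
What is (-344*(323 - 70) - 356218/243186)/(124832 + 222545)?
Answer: -10582660085/42238611561 ≈ -0.25054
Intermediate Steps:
(-344*(323 - 70) - 356218/243186)/(124832 + 222545) = (-344*253 - 356218*1/243186)/347377 = (-87032 - 178109/121593)*(1/347377) = -10582660085/121593*1/347377 = -10582660085/42238611561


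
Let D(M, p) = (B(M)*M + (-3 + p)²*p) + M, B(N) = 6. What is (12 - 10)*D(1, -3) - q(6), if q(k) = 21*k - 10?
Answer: -318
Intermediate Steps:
q(k) = -10 + 21*k
D(M, p) = 7*M + p*(-3 + p)² (D(M, p) = (6*M + (-3 + p)²*p) + M = (6*M + p*(-3 + p)²) + M = 7*M + p*(-3 + p)²)
(12 - 10)*D(1, -3) - q(6) = (12 - 10)*(7*1 - 3*(-3 - 3)²) - (-10 + 21*6) = 2*(7 - 3*(-6)²) - (-10 + 126) = 2*(7 - 3*36) - 1*116 = 2*(7 - 108) - 116 = 2*(-101) - 116 = -202 - 116 = -318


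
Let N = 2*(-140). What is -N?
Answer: 280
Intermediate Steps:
N = -280
-N = -1*(-280) = 280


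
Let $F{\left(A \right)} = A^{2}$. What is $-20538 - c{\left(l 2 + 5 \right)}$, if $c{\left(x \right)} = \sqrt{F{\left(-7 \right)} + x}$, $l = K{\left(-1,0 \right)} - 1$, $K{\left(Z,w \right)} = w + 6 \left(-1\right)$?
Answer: $-20538 - 2 \sqrt{10} \approx -20544.0$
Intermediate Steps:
$K{\left(Z,w \right)} = -6 + w$ ($K{\left(Z,w \right)} = w - 6 = -6 + w$)
$l = -7$ ($l = \left(-6 + 0\right) - 1 = -6 - 1 = -7$)
$c{\left(x \right)} = \sqrt{49 + x}$ ($c{\left(x \right)} = \sqrt{\left(-7\right)^{2} + x} = \sqrt{49 + x}$)
$-20538 - c{\left(l 2 + 5 \right)} = -20538 - \sqrt{49 + \left(\left(-7\right) 2 + 5\right)} = -20538 - \sqrt{49 + \left(-14 + 5\right)} = -20538 - \sqrt{49 - 9} = -20538 - \sqrt{40} = -20538 - 2 \sqrt{10}$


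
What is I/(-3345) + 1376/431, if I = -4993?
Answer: 6754703/1441695 ≈ 4.6852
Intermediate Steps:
I/(-3345) + 1376/431 = -4993/(-3345) + 1376/431 = -4993*(-1/3345) + 1376*(1/431) = 4993/3345 + 1376/431 = 6754703/1441695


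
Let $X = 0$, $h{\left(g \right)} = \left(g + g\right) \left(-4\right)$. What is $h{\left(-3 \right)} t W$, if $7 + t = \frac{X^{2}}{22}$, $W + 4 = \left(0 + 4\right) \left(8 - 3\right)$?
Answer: $-2688$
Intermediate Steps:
$h{\left(g \right)} = - 8 g$ ($h{\left(g \right)} = 2 g \left(-4\right) = - 8 g$)
$W = 16$ ($W = -4 + \left(0 + 4\right) \left(8 - 3\right) = -4 + 4 \cdot 5 = -4 + 20 = 16$)
$t = -7$ ($t = -7 + \frac{0^{2}}{22} = -7 + 0 \cdot \frac{1}{22} = -7 + 0 = -7$)
$h{\left(-3 \right)} t W = \left(-8\right) \left(-3\right) \left(-7\right) 16 = 24 \left(-7\right) 16 = \left(-168\right) 16 = -2688$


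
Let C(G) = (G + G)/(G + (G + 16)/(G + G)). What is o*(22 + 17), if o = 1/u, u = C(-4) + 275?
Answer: 429/3041 ≈ 0.14107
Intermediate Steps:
C(G) = 2*G/(G + (16 + G)/(2*G)) (C(G) = (2*G)/(G + (16 + G)/((2*G))) = (2*G)/(G + (16 + G)*(1/(2*G))) = (2*G)/(G + (16 + G)/(2*G)) = 2*G/(G + (16 + G)/(2*G)))
u = 3041/11 (u = 4*(-4)**2/(16 - 4 + 2*(-4)**2) + 275 = 4*16/(16 - 4 + 2*16) + 275 = 4*16/(16 - 4 + 32) + 275 = 4*16/44 + 275 = 4*16*(1/44) + 275 = 16/11 + 275 = 3041/11 ≈ 276.45)
o = 11/3041 (o = 1/(3041/11) = 11/3041 ≈ 0.0036172)
o*(22 + 17) = 11*(22 + 17)/3041 = (11/3041)*39 = 429/3041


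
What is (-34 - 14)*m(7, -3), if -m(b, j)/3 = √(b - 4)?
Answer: 144*√3 ≈ 249.42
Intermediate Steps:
m(b, j) = -3*√(-4 + b) (m(b, j) = -3*√(b - 4) = -3*√(-4 + b))
(-34 - 14)*m(7, -3) = (-34 - 14)*(-3*√(-4 + 7)) = -(-144)*√3 = 144*√3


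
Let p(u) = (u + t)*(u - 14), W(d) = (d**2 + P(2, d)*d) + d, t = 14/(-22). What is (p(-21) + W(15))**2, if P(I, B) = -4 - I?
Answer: 99600400/121 ≈ 8.2314e+5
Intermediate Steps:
t = -7/11 (t = 14*(-1/22) = -7/11 ≈ -0.63636)
W(d) = d**2 - 5*d (W(d) = (d**2 + (-4 - 1*2)*d) + d = (d**2 + (-4 - 2)*d) + d = (d**2 - 6*d) + d = d**2 - 5*d)
p(u) = (-14 + u)*(-7/11 + u) (p(u) = (u - 7/11)*(u - 14) = (-7/11 + u)*(-14 + u) = (-14 + u)*(-7/11 + u))
(p(-21) + W(15))**2 = ((98/11 + (-21)**2 - 161/11*(-21)) + 15*(-5 + 15))**2 = ((98/11 + 441 + 3381/11) + 15*10)**2 = (8330/11 + 150)**2 = (9980/11)**2 = 99600400/121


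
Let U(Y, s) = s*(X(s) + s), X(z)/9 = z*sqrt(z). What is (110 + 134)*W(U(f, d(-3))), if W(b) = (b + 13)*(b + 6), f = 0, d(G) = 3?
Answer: 4883172 + 731268*sqrt(3) ≈ 6.1498e+6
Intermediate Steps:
X(z) = 9*z**(3/2) (X(z) = 9*(z*sqrt(z)) = 9*z**(3/2))
U(Y, s) = s*(s + 9*s**(3/2)) (U(Y, s) = s*(9*s**(3/2) + s) = s*(s + 9*s**(3/2)))
W(b) = (6 + b)*(13 + b) (W(b) = (13 + b)*(6 + b) = (6 + b)*(13 + b))
(110 + 134)*W(U(f, d(-3))) = (110 + 134)*(78 + (3*(3 + 9*3**(3/2)))**2 + 19*(3*(3 + 9*3**(3/2)))) = 244*(78 + (3*(3 + 9*(3*sqrt(3))))**2 + 19*(3*(3 + 9*(3*sqrt(3))))) = 244*(78 + (3*(3 + 27*sqrt(3)))**2 + 19*(3*(3 + 27*sqrt(3)))) = 244*(78 + (9 + 81*sqrt(3))**2 + 19*(9 + 81*sqrt(3))) = 244*(78 + (9 + 81*sqrt(3))**2 + (171 + 1539*sqrt(3))) = 244*(249 + (9 + 81*sqrt(3))**2 + 1539*sqrt(3)) = 60756 + 244*(9 + 81*sqrt(3))**2 + 375516*sqrt(3)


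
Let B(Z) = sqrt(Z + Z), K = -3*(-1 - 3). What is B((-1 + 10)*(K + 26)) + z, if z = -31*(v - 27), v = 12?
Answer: 465 + 6*sqrt(19) ≈ 491.15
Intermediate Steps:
K = 12 (K = -3*(-4) = 12)
z = 465 (z = -31*(12 - 27) = -31*(-15) = 465)
B(Z) = sqrt(2)*sqrt(Z) (B(Z) = sqrt(2*Z) = sqrt(2)*sqrt(Z))
B((-1 + 10)*(K + 26)) + z = sqrt(2)*sqrt((-1 + 10)*(12 + 26)) + 465 = sqrt(2)*sqrt(9*38) + 465 = sqrt(2)*sqrt(342) + 465 = sqrt(2)*(3*sqrt(38)) + 465 = 6*sqrt(19) + 465 = 465 + 6*sqrt(19)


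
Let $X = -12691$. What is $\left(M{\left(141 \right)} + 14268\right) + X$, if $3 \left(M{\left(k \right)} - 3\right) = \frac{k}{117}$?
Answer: $\frac{184907}{117} \approx 1580.4$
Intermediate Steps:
$M{\left(k \right)} = 3 + \frac{k}{351}$ ($M{\left(k \right)} = 3 + \frac{k \frac{1}{117}}{3} = 3 + \frac{\frac{1}{117} k}{3} = 3 + \frac{k}{351}$)
$\left(M{\left(141 \right)} + 14268\right) + X = \left(\left(3 + \frac{1}{351} \cdot 141\right) + 14268\right) - 12691 = \left(\left(3 + \frac{47}{117}\right) + 14268\right) - 12691 = \left(\frac{398}{117} + 14268\right) - 12691 = \frac{1669754}{117} - 12691 = \frac{184907}{117}$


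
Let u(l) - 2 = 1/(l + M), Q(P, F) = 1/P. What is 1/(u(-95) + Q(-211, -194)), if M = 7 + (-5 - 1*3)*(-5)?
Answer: 10128/19997 ≈ 0.50648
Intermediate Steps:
M = 47 (M = 7 + (-5 - 3)*(-5) = 7 - 8*(-5) = 7 + 40 = 47)
u(l) = 2 + 1/(47 + l) (u(l) = 2 + 1/(l + 47) = 2 + 1/(47 + l))
1/(u(-95) + Q(-211, -194)) = 1/((95 + 2*(-95))/(47 - 95) + 1/(-211)) = 1/((95 - 190)/(-48) - 1/211) = 1/(-1/48*(-95) - 1/211) = 1/(95/48 - 1/211) = 1/(19997/10128) = 10128/19997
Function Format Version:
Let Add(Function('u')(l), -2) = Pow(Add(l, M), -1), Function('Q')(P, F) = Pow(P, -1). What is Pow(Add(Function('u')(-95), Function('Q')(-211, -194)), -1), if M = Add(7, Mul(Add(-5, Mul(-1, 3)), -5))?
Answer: Rational(10128, 19997) ≈ 0.50648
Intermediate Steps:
M = 47 (M = Add(7, Mul(Add(-5, -3), -5)) = Add(7, Mul(-8, -5)) = Add(7, 40) = 47)
Function('u')(l) = Add(2, Pow(Add(47, l), -1)) (Function('u')(l) = Add(2, Pow(Add(l, 47), -1)) = Add(2, Pow(Add(47, l), -1)))
Pow(Add(Function('u')(-95), Function('Q')(-211, -194)), -1) = Pow(Add(Mul(Pow(Add(47, -95), -1), Add(95, Mul(2, -95))), Pow(-211, -1)), -1) = Pow(Add(Mul(Pow(-48, -1), Add(95, -190)), Rational(-1, 211)), -1) = Pow(Add(Mul(Rational(-1, 48), -95), Rational(-1, 211)), -1) = Pow(Add(Rational(95, 48), Rational(-1, 211)), -1) = Pow(Rational(19997, 10128), -1) = Rational(10128, 19997)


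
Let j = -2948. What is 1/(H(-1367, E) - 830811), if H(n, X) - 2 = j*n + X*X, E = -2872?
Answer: 1/11447491 ≈ 8.7355e-8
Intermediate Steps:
H(n, X) = 2 + X² - 2948*n (H(n, X) = 2 + (-2948*n + X*X) = 2 + (-2948*n + X²) = 2 + (X² - 2948*n) = 2 + X² - 2948*n)
1/(H(-1367, E) - 830811) = 1/((2 + (-2872)² - 2948*(-1367)) - 830811) = 1/((2 + 8248384 + 4029916) - 830811) = 1/(12278302 - 830811) = 1/11447491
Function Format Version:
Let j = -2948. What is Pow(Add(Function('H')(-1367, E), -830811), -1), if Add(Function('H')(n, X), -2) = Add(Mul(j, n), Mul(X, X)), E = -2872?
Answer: Rational(1, 11447491) ≈ 8.7355e-8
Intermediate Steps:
Function('H')(n, X) = Add(2, Pow(X, 2), Mul(-2948, n)) (Function('H')(n, X) = Add(2, Add(Mul(-2948, n), Mul(X, X))) = Add(2, Add(Mul(-2948, n), Pow(X, 2))) = Add(2, Add(Pow(X, 2), Mul(-2948, n))) = Add(2, Pow(X, 2), Mul(-2948, n)))
Pow(Add(Function('H')(-1367, E), -830811), -1) = Pow(Add(Add(2, Pow(-2872, 2), Mul(-2948, -1367)), -830811), -1) = Pow(Add(Add(2, 8248384, 4029916), -830811), -1) = Pow(Add(12278302, -830811), -1) = Pow(11447491, -1) = Rational(1, 11447491)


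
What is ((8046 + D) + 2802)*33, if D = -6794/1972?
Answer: 352860123/986 ≈ 3.5787e+5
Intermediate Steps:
D = -3397/986 (D = -6794*1/1972 = -3397/986 ≈ -3.4452)
((8046 + D) + 2802)*33 = ((8046 - 3397/986) + 2802)*33 = (7929959/986 + 2802)*33 = (10692731/986)*33 = 352860123/986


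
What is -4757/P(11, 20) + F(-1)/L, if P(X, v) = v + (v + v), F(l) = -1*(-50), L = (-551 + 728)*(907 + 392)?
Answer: -364580237/4598460 ≈ -79.283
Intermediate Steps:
L = 229923 (L = 177*1299 = 229923)
F(l) = 50
P(X, v) = 3*v (P(X, v) = v + 2*v = 3*v)
-4757/P(11, 20) + F(-1)/L = -4757/(3*20) + 50/229923 = -4757/60 + 50*(1/229923) = -4757*1/60 + 50/229923 = -4757/60 + 50/229923 = -364580237/4598460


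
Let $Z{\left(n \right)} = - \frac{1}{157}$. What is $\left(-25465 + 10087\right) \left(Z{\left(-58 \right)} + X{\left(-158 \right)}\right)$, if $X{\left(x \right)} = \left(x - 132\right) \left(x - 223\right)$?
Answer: $- \frac{266761074162}{157} \approx -1.6991 \cdot 10^{9}$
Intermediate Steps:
$Z{\left(n \right)} = - \frac{1}{157}$ ($Z{\left(n \right)} = \left(-1\right) \frac{1}{157} = - \frac{1}{157}$)
$X{\left(x \right)} = \left(-223 + x\right) \left(-132 + x\right)$ ($X{\left(x \right)} = \left(-132 + x\right) \left(-223 + x\right) = \left(-223 + x\right) \left(-132 + x\right)$)
$\left(-25465 + 10087\right) \left(Z{\left(-58 \right)} + X{\left(-158 \right)}\right) = \left(-25465 + 10087\right) \left(- \frac{1}{157} + \left(29436 + \left(-158\right)^{2} - -56090\right)\right) = - 15378 \left(- \frac{1}{157} + \left(29436 + 24964 + 56090\right)\right) = - 15378 \left(- \frac{1}{157} + 110490\right) = \left(-15378\right) \frac{17346929}{157} = - \frac{266761074162}{157}$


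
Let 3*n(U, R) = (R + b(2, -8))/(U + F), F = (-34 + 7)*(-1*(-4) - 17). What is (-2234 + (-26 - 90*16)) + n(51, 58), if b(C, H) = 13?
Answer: -4462129/1206 ≈ -3699.9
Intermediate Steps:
F = 351 (F = -27*(4 - 17) = -27*(-13) = 351)
n(U, R) = (13 + R)/(3*(351 + U)) (n(U, R) = ((R + 13)/(U + 351))/3 = ((13 + R)/(351 + U))/3 = (13 + R)/(3*(351 + U)))
(-2234 + (-26 - 90*16)) + n(51, 58) = (-2234 + (-26 - 90*16)) + (13 + 58)/(3*(351 + 51)) = (-2234 + (-26 - 1440)) + (⅓)*71/402 = (-2234 - 1466) + (⅓)*(1/402)*71 = -3700 + 71/1206 = -4462129/1206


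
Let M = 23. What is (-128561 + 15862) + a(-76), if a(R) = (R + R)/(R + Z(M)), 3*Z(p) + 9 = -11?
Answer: -3493612/31 ≈ -1.1270e+5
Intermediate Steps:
Z(p) = -20/3 (Z(p) = -3 + (⅓)*(-11) = -3 - 11/3 = -20/3)
a(R) = 2*R/(-20/3 + R) (a(R) = (R + R)/(R - 20/3) = (2*R)/(-20/3 + R) = 2*R/(-20/3 + R))
(-128561 + 15862) + a(-76) = (-128561 + 15862) + 6*(-76)/(-20 + 3*(-76)) = -112699 + 6*(-76)/(-20 - 228) = -112699 + 6*(-76)/(-248) = -112699 + 6*(-76)*(-1/248) = -112699 + 57/31 = -3493612/31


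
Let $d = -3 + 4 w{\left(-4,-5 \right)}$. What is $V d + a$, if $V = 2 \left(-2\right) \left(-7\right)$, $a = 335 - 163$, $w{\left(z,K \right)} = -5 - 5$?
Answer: $-1032$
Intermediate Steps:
$w{\left(z,K \right)} = -10$
$a = 172$ ($a = 335 - 163 = 172$)
$d = -43$ ($d = -3 + 4 \left(-10\right) = -3 - 40 = -43$)
$V = 28$ ($V = \left(-4\right) \left(-7\right) = 28$)
$V d + a = 28 \left(-43\right) + 172 = -1204 + 172 = -1032$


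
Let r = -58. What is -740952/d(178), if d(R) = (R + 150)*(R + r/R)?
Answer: -89/7 ≈ -12.714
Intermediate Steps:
d(R) = (150 + R)*(R - 58/R) (d(R) = (R + 150)*(R - 58/R) = (150 + R)*(R - 58/R))
-740952/d(178) = -740952/(-58 + 178² - 8700/178 + 150*178) = -740952/(-58 + 31684 - 8700*1/178 + 26700) = -740952/(-58 + 31684 - 4350/89 + 26700) = -740952/5186664/89 = -740952*89/5186664 = -89/7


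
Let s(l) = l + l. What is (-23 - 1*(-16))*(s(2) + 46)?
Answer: -350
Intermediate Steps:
s(l) = 2*l
(-23 - 1*(-16))*(s(2) + 46) = (-23 - 1*(-16))*(2*2 + 46) = (-23 + 16)*(4 + 46) = -7*50 = -350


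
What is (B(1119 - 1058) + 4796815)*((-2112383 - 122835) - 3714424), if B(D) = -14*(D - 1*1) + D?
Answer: -28534697219112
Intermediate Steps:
B(D) = 14 - 13*D (B(D) = -14*(D - 1) + D = -14*(-1 + D) + D = (14 - 14*D) + D = 14 - 13*D)
(B(1119 - 1058) + 4796815)*((-2112383 - 122835) - 3714424) = ((14 - 13*(1119 - 1058)) + 4796815)*((-2112383 - 122835) - 3714424) = ((14 - 13*61) + 4796815)*(-2235218 - 3714424) = ((14 - 793) + 4796815)*(-5949642) = (-779 + 4796815)*(-5949642) = 4796036*(-5949642) = -28534697219112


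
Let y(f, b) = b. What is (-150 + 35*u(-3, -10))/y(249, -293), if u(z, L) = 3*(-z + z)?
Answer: 150/293 ≈ 0.51195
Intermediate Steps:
u(z, L) = 0 (u(z, L) = 3*0 = 0)
(-150 + 35*u(-3, -10))/y(249, -293) = (-150 + 35*0)/(-293) = (-150 + 0)*(-1/293) = -150*(-1/293) = 150/293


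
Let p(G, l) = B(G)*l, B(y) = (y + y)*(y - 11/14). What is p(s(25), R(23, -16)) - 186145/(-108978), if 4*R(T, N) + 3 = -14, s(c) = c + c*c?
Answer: -1368128912755/381423 ≈ -3.5869e+6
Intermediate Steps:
s(c) = c + c²
B(y) = 2*y*(-11/14 + y) (B(y) = (2*y)*(y - 11*1/14) = (2*y)*(y - 11/14) = (2*y)*(-11/14 + y) = 2*y*(-11/14 + y))
R(T, N) = -17/4 (R(T, N) = -¾ + (¼)*(-14) = -¾ - 7/2 = -17/4)
p(G, l) = G*l*(-11 + 14*G)/7 (p(G, l) = (G*(-11 + 14*G)/7)*l = G*l*(-11 + 14*G)/7)
p(s(25), R(23, -16)) - 186145/(-108978) = (⅐)*(25*(1 + 25))*(-17/4)*(-11 + 14*(25*(1 + 25))) - 186145/(-108978) = (⅐)*(25*26)*(-17/4)*(-11 + 14*(25*26)) - 186145*(-1)/108978 = (⅐)*650*(-17/4)*(-11 + 14*650) - 1*(-186145/108978) = (⅐)*650*(-17/4)*(-11 + 9100) + 186145/108978 = (⅐)*650*(-17/4)*9089 + 186145/108978 = -50216725/14 + 186145/108978 = -1368128912755/381423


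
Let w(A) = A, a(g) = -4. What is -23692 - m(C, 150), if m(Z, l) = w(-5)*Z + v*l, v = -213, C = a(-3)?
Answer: 8238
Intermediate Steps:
C = -4
m(Z, l) = -213*l - 5*Z (m(Z, l) = -5*Z - 213*l = -213*l - 5*Z)
-23692 - m(C, 150) = -23692 - (-213*150 - 5*(-4)) = -23692 - (-31950 + 20) = -23692 - 1*(-31930) = -23692 + 31930 = 8238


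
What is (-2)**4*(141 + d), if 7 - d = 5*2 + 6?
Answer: 2112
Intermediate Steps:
d = -9 (d = 7 - (5*2 + 6) = 7 - (10 + 6) = 7 - 1*16 = 7 - 16 = -9)
(-2)**4*(141 + d) = (-2)**4*(141 - 9) = 16*132 = 2112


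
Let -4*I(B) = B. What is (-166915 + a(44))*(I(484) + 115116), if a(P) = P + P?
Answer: -19184270865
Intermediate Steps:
I(B) = -B/4
a(P) = 2*P
(-166915 + a(44))*(I(484) + 115116) = (-166915 + 2*44)*(-1/4*484 + 115116) = (-166915 + 88)*(-121 + 115116) = -166827*114995 = -19184270865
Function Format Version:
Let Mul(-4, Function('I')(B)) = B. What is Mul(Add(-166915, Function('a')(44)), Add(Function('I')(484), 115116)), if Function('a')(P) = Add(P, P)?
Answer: -19184270865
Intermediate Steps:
Function('I')(B) = Mul(Rational(-1, 4), B)
Function('a')(P) = Mul(2, P)
Mul(Add(-166915, Function('a')(44)), Add(Function('I')(484), 115116)) = Mul(Add(-166915, Mul(2, 44)), Add(Mul(Rational(-1, 4), 484), 115116)) = Mul(Add(-166915, 88), Add(-121, 115116)) = Mul(-166827, 114995) = -19184270865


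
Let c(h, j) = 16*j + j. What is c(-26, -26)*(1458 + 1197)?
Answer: -1173510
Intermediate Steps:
c(h, j) = 17*j
c(-26, -26)*(1458 + 1197) = (17*(-26))*(1458 + 1197) = -442*2655 = -1173510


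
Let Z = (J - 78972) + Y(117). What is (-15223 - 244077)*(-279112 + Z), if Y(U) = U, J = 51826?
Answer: 79382361300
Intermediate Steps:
Z = -27029 (Z = (51826 - 78972) + 117 = -27146 + 117 = -27029)
(-15223 - 244077)*(-279112 + Z) = (-15223 - 244077)*(-279112 - 27029) = -259300*(-306141) = 79382361300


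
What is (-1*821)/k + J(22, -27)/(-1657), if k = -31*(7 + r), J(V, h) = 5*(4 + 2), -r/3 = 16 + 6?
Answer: -1415267/3030653 ≈ -0.46698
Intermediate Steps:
r = -66 (r = -3*(16 + 6) = -3*22 = -66)
J(V, h) = 30 (J(V, h) = 5*6 = 30)
k = 1829 (k = -31*(7 - 66) = -31*(-59) = -1*(-1829) = 1829)
(-1*821)/k + J(22, -27)/(-1657) = -1*821/1829 + 30/(-1657) = -821*1/1829 + 30*(-1/1657) = -821/1829 - 30/1657 = -1415267/3030653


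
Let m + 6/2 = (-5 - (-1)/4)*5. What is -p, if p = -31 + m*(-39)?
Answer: -4049/4 ≈ -1012.3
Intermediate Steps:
m = -107/4 (m = -3 + (-5 - (-1)/4)*5 = -3 + (-5 - 1*(-¼))*5 = -3 + (-5 + ¼)*5 = -3 - 19/4*5 = -3 - 95/4 = -107/4 ≈ -26.750)
p = 4049/4 (p = -31 - 107/4*(-39) = -31 + 4173/4 = 4049/4 ≈ 1012.3)
-p = -1*4049/4 = -4049/4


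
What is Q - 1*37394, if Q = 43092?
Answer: 5698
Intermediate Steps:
Q - 1*37394 = 43092 - 1*37394 = 43092 - 37394 = 5698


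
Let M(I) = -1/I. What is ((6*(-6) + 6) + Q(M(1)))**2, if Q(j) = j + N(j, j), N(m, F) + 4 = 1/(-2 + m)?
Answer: 11236/9 ≈ 1248.4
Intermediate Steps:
N(m, F) = -4 + 1/(-2 + m)
Q(j) = j + (9 - 4*j)/(-2 + j)
((6*(-6) + 6) + Q(M(1)))**2 = ((6*(-6) + 6) + (9 + (-1/1)**2 - (-6)/1)/(-2 - 1/1))**2 = ((-36 + 6) + (9 + (-1*1)**2 - (-6))/(-2 - 1*1))**2 = (-30 + (9 + (-1)**2 - 6*(-1))/(-2 - 1))**2 = (-30 + (9 + 1 + 6)/(-3))**2 = (-30 - 1/3*16)**2 = (-30 - 16/3)**2 = (-106/3)**2 = 11236/9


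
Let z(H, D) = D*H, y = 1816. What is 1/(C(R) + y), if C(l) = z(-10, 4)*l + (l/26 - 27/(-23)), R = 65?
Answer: -46/35895 ≈ -0.0012815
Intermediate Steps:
C(l) = 27/23 - 1039*l/26 (C(l) = (4*(-10))*l + (l/26 - 27/(-23)) = -40*l + (l*(1/26) - 27*(-1/23)) = -40*l + (l/26 + 27/23) = -40*l + (27/23 + l/26) = 27/23 - 1039*l/26)
1/(C(R) + y) = 1/((27/23 - 1039/26*65) + 1816) = 1/((27/23 - 5195/2) + 1816) = 1/(-119431/46 + 1816) = 1/(-35895/46) = -46/35895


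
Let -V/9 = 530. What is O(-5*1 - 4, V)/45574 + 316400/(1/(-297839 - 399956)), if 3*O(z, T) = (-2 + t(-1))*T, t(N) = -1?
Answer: -5030967136003615/22787 ≈ -2.2078e+11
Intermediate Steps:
V = -4770 (V = -9*530 = -4770)
O(z, T) = -T (O(z, T) = ((-2 - 1)*T)/3 = (-3*T)/3 = -T)
O(-5*1 - 4, V)/45574 + 316400/(1/(-297839 - 399956)) = -1*(-4770)/45574 + 316400/(1/(-297839 - 399956)) = 4770*(1/45574) + 316400/(1/(-697795)) = 2385/22787 + 316400/(-1/697795) = 2385/22787 + 316400*(-697795) = 2385/22787 - 220782338000 = -5030967136003615/22787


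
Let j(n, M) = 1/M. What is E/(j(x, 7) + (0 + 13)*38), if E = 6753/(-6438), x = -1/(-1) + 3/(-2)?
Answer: -15757/7423014 ≈ -0.0021227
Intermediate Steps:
x = -½ (x = -1*(-1) + 3*(-½) = 1 - 3/2 = -½ ≈ -0.50000)
E = -2251/2146 (E = 6753*(-1/6438) = -2251/2146 ≈ -1.0489)
E/(j(x, 7) + (0 + 13)*38) = -2251/(2146*(1/7 + (0 + 13)*38)) = -2251/(2146*(⅐ + 13*38)) = -2251/(2146*(⅐ + 494)) = -2251/(2146*3459/7) = -2251/2146*7/3459 = -15757/7423014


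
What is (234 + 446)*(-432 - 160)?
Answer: -402560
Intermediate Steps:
(234 + 446)*(-432 - 160) = 680*(-592) = -402560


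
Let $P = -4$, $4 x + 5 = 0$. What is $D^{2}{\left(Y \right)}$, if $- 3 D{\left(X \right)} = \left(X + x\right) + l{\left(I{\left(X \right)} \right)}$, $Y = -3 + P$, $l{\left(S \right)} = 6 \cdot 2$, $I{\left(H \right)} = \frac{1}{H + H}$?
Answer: $\frac{25}{16} \approx 1.5625$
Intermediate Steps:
$I{\left(H \right)} = \frac{1}{2 H}$
$x = - \frac{5}{4}$ ($x = - \frac{5}{4} + \frac{1}{4} \cdot 0 = - \frac{5}{4} + 0 = - \frac{5}{4} \approx -1.25$)
$l{\left(S \right)} = 12$
$Y = -7$ ($Y = -3 - 4 = -7$)
$D{\left(X \right)} = - \frac{43}{12} - \frac{X}{3}$ ($D{\left(X \right)} = - \frac{\left(X - \frac{5}{4}\right) + 12}{3} = - \frac{\left(- \frac{5}{4} + X\right) + 12}{3} = - \frac{\frac{43}{4} + X}{3} = - \frac{43}{12} - \frac{X}{3}$)
$D^{2}{\left(Y \right)} = \left(- \frac{43}{12} - - \frac{7}{3}\right)^{2} = \left(- \frac{43}{12} + \frac{7}{3}\right)^{2} = \left(- \frac{5}{4}\right)^{2} = \frac{25}{16}$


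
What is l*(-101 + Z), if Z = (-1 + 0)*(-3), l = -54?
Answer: 5292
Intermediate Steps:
Z = 3 (Z = -1*(-3) = 3)
l*(-101 + Z) = -54*(-101 + 3) = -54*(-98) = 5292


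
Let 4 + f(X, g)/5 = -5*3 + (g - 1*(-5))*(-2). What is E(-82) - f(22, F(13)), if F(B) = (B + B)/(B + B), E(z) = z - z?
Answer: 155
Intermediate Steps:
E(z) = 0
F(B) = 1 (F(B) = (2*B)/((2*B)) = (2*B)*(1/(2*B)) = 1)
f(X, g) = -145 - 10*g (f(X, g) = -20 + 5*(-5*3 + (g - 1*(-5))*(-2)) = -20 + 5*(-15 + (g + 5)*(-2)) = -20 + 5*(-15 + (5 + g)*(-2)) = -20 + 5*(-15 + (-10 - 2*g)) = -20 + 5*(-25 - 2*g) = -20 + (-125 - 10*g) = -145 - 10*g)
E(-82) - f(22, F(13)) = 0 - (-145 - 10*1) = 0 - (-145 - 10) = 0 - 1*(-155) = 0 + 155 = 155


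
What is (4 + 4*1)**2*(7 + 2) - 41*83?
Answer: -2827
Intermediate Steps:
(4 + 4*1)**2*(7 + 2) - 41*83 = (4 + 4)**2*9 - 3403 = 8**2*9 - 3403 = 64*9 - 3403 = 576 - 3403 = -2827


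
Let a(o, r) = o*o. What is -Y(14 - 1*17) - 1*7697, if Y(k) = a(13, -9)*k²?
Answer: -9218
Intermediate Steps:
a(o, r) = o²
Y(k) = 169*k² (Y(k) = 13²*k² = 169*k²)
-Y(14 - 1*17) - 1*7697 = -169*(14 - 1*17)² - 1*7697 = -169*(14 - 17)² - 7697 = -169*(-3)² - 7697 = -169*9 - 7697 = -1*1521 - 7697 = -1521 - 7697 = -9218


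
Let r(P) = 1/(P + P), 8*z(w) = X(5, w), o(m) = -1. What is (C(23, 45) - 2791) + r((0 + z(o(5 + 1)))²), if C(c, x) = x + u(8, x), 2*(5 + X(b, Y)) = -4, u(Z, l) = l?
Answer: -132317/49 ≈ -2700.3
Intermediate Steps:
X(b, Y) = -7 (X(b, Y) = -5 + (½)*(-4) = -5 - 2 = -7)
z(w) = -7/8 (z(w) = (⅛)*(-7) = -7/8)
C(c, x) = 2*x (C(c, x) = x + x = 2*x)
r(P) = 1/(2*P)
(C(23, 45) - 2791) + r((0 + z(o(5 + 1)))²) = (2*45 - 2791) + 1/(2*((0 - 7/8)²)) = (90 - 2791) + 1/(2*((-7/8)²)) = -2701 + 1/(2*(49/64)) = -2701 + (½)*(64/49) = -2701 + 32/49 = -132317/49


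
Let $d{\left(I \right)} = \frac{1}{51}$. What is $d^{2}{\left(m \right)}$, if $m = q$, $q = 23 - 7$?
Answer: $\frac{1}{2601} \approx 0.00038447$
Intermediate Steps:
$q = 16$ ($q = 23 - 7 = 16$)
$m = 16$
$d{\left(I \right)} = \frac{1}{51}$
$d^{2}{\left(m \right)} = \left(\frac{1}{51}\right)^{2} = \frac{1}{2601}$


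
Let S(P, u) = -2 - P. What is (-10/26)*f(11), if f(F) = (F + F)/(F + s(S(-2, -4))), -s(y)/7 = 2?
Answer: 110/39 ≈ 2.8205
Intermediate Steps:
s(y) = -14 (s(y) = -7*2 = -14)
f(F) = 2*F/(-14 + F) (f(F) = (F + F)/(F - 14) = (2*F)/(-14 + F) = 2*F/(-14 + F))
(-10/26)*f(11) = (-10/26)*(2*11/(-14 + 11)) = (-10*1/26)*(2*11/(-3)) = -10*11*(-1)/(13*3) = -5/13*(-22/3) = 110/39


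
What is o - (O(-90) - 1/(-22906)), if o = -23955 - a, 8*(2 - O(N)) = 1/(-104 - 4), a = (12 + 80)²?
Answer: -320818515917/9895392 ≈ -32421.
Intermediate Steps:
a = 8464 (a = 92² = 8464)
O(N) = 1729/864 (O(N) = 2 - 1/(8*(-104 - 4)) = 2 - ⅛/(-108) = 2 - ⅛*(-1/108) = 2 + 1/864 = 1729/864)
o = -32419 (o = -23955 - 1*8464 = -23955 - 8464 = -32419)
o - (O(-90) - 1/(-22906)) = -32419 - (1729/864 - 1/(-22906)) = -32419 - (1729/864 - 1*(-1/22906)) = -32419 - (1729/864 + 1/22906) = -32419 - 1*19802669/9895392 = -32419 - 19802669/9895392 = -320818515917/9895392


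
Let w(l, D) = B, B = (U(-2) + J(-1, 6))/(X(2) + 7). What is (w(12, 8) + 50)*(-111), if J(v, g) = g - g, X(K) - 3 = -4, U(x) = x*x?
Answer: -5624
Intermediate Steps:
U(x) = x²
X(K) = -1 (X(K) = 3 - 4 = -1)
J(v, g) = 0
B = ⅔ (B = ((-2)² + 0)/(-1 + 7) = (4 + 0)/6 = 4*(⅙) = ⅔ ≈ 0.66667)
w(l, D) = ⅔
(w(12, 8) + 50)*(-111) = (⅔ + 50)*(-111) = (152/3)*(-111) = -5624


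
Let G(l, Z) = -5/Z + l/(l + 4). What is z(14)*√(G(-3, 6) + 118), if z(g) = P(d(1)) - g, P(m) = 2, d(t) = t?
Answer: -2*√4110 ≈ -128.22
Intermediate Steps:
z(g) = 2 - g
G(l, Z) = -5/Z + l/(4 + l)
z(14)*√(G(-3, 6) + 118) = (2 - 1*14)*√((-20 - 5*(-3) + 6*(-3))/(6*(4 - 3)) + 118) = (2 - 14)*√((⅙)*(-20 + 15 - 18)/1 + 118) = -12*√((⅙)*1*(-23) + 118) = -12*√(-23/6 + 118) = -2*√4110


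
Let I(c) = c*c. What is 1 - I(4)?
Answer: -15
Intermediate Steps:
I(c) = c²
1 - I(4) = 1 - 1*4² = 1 - 1*16 = 1 - 16 = -15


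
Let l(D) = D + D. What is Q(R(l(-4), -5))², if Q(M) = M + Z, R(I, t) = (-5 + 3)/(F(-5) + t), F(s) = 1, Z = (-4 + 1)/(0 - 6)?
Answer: 1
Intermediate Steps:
Z = ½ (Z = -3/(-6) = -3*(-⅙) = ½ ≈ 0.50000)
l(D) = 2*D
R(I, t) = -2/(1 + t) (R(I, t) = (-5 + 3)/(1 + t) = -2/(1 + t))
Q(M) = ½ + M (Q(M) = M + ½ = ½ + M)
Q(R(l(-4), -5))² = (½ - 2/(1 - 5))² = (½ - 2/(-4))² = (½ - 2*(-¼))² = (½ + ½)² = 1² = 1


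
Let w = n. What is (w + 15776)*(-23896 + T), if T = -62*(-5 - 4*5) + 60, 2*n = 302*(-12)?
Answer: -311201704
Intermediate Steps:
n = -1812 (n = (302*(-12))/2 = (1/2)*(-3624) = -1812)
w = -1812
T = 1610 (T = -62*(-5 - 20) + 60 = -62*(-25) + 60 = 1550 + 60 = 1610)
(w + 15776)*(-23896 + T) = (-1812 + 15776)*(-23896 + 1610) = 13964*(-22286) = -311201704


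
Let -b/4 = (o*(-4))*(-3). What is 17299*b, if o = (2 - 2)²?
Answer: 0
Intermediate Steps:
o = 0 (o = 0² = 0)
b = 0 (b = -4*0*(-4)*(-3) = -0*(-3) = -4*0 = 0)
17299*b = 17299*0 = 0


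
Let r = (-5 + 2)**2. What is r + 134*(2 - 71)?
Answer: -9237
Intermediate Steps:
r = 9 (r = (-3)**2 = 9)
r + 134*(2 - 71) = 9 + 134*(2 - 71) = 9 + 134*(-69) = 9 - 9246 = -9237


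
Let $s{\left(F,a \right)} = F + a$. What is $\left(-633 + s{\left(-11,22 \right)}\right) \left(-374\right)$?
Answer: $232628$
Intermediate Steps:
$\left(-633 + s{\left(-11,22 \right)}\right) \left(-374\right) = \left(-633 + \left(-11 + 22\right)\right) \left(-374\right) = \left(-633 + 11\right) \left(-374\right) = \left(-622\right) \left(-374\right) = 232628$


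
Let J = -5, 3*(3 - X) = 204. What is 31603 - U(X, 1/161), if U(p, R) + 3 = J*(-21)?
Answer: 31501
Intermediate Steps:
X = -65 (X = 3 - ⅓*204 = 3 - 68 = -65)
U(p, R) = 102 (U(p, R) = -3 - 5*(-21) = -3 + 105 = 102)
31603 - U(X, 1/161) = 31603 - 1*102 = 31603 - 102 = 31501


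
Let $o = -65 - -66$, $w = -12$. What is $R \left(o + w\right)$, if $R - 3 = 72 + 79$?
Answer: $-1694$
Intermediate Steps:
$R = 154$ ($R = 3 + \left(72 + 79\right) = 3 + 151 = 154$)
$o = 1$ ($o = -65 + 66 = 1$)
$R \left(o + w\right) = 154 \left(1 - 12\right) = 154 \left(-11\right) = -1694$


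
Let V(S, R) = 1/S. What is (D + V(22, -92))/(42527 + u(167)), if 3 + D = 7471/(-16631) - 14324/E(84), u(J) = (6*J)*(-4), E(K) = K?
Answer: -1336376359/295961583918 ≈ -0.0045154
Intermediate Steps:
u(J) = -24*J
D = -60760255/349251 (D = -3 + (7471/(-16631) - 14324/84) = -3 + (7471*(-1/16631) - 14324*1/84) = -3 + (-7471/16631 - 3581/21) = -3 - 59712502/349251 = -60760255/349251 ≈ -173.97)
(D + V(22, -92))/(42527 + u(167)) = (-60760255/349251 + 1/22)/(42527 - 24*167) = (-60760255/349251 + 1/22)/(42527 - 4008) = -1336376359/7683522/38519 = -1336376359/7683522*1/38519 = -1336376359/295961583918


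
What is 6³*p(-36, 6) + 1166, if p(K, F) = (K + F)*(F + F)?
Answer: -76594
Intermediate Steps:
p(K, F) = 2*F*(F + K) (p(K, F) = (F + K)*(2*F) = 2*F*(F + K))
6³*p(-36, 6) + 1166 = 6³*(2*6*(6 - 36)) + 1166 = 216*(2*6*(-30)) + 1166 = 216*(-360) + 1166 = -77760 + 1166 = -76594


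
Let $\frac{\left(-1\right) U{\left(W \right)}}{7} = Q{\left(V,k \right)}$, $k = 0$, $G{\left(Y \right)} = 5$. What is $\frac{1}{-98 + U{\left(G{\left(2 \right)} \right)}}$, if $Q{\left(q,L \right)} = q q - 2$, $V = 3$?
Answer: $- \frac{1}{147} \approx -0.0068027$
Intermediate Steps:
$Q{\left(q,L \right)} = -2 + q^{2}$ ($Q{\left(q,L \right)} = q^{2} - 2 = -2 + q^{2}$)
$U{\left(W \right)} = -49$ ($U{\left(W \right)} = - 7 \left(-2 + 3^{2}\right) = - 7 \left(-2 + 9\right) = \left(-7\right) 7 = -49$)
$\frac{1}{-98 + U{\left(G{\left(2 \right)} \right)}} = \frac{1}{-98 - 49} = \frac{1}{-147} = - \frac{1}{147}$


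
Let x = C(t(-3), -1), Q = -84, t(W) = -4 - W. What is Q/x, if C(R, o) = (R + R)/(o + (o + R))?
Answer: -126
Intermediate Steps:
C(R, o) = 2*R/(R + 2*o) (C(R, o) = (2*R)/(o + (R + o)) = (2*R)/(R + 2*o) = 2*R/(R + 2*o))
x = 2/3 (x = 2*(-4 - 1*(-3))/((-4 - 1*(-3)) + 2*(-1)) = 2*(-4 + 3)/((-4 + 3) - 2) = 2*(-1)/(-1 - 2) = 2*(-1)/(-3) = 2*(-1)*(-1/3) = 2/3 ≈ 0.66667)
Q/x = -84/2/3 = -84*3/2 = -126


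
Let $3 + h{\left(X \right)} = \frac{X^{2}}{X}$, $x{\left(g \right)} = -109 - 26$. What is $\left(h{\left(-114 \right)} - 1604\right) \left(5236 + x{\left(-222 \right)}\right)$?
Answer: $-8778821$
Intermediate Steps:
$x{\left(g \right)} = -135$ ($x{\left(g \right)} = -109 - 26 = -135$)
$h{\left(X \right)} = -3 + X$ ($h{\left(X \right)} = -3 + \frac{X^{2}}{X} = -3 + X$)
$\left(h{\left(-114 \right)} - 1604\right) \left(5236 + x{\left(-222 \right)}\right) = \left(\left(-3 - 114\right) - 1604\right) \left(5236 - 135\right) = \left(-117 - 1604\right) 5101 = \left(-1721\right) 5101 = -8778821$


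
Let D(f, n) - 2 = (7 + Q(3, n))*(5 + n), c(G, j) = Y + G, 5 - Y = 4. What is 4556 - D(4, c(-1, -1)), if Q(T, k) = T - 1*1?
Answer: 4509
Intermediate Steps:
Q(T, k) = -1 + T (Q(T, k) = T - 1 = -1 + T)
Y = 1 (Y = 5 - 1*4 = 5 - 4 = 1)
c(G, j) = 1 + G
D(f, n) = 47 + 9*n (D(f, n) = 2 + (7 + (-1 + 3))*(5 + n) = 2 + (7 + 2)*(5 + n) = 2 + 9*(5 + n) = 2 + (45 + 9*n) = 47 + 9*n)
4556 - D(4, c(-1, -1)) = 4556 - (47 + 9*(1 - 1)) = 4556 - (47 + 9*0) = 4556 - (47 + 0) = 4556 - 1*47 = 4556 - 47 = 4509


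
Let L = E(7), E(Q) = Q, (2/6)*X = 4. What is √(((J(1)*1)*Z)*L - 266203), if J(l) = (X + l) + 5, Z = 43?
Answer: I*√260785 ≈ 510.67*I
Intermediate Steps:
X = 12 (X = 3*4 = 12)
J(l) = 17 + l (J(l) = (12 + l) + 5 = 17 + l)
L = 7
√(((J(1)*1)*Z)*L - 266203) = √((((17 + 1)*1)*43)*7 - 266203) = √(((18*1)*43)*7 - 266203) = √((18*43)*7 - 266203) = √(774*7 - 266203) = √(5418 - 266203) = √(-260785) = I*√260785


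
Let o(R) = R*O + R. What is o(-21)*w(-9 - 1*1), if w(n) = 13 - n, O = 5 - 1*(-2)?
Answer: -3864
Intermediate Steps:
O = 7 (O = 5 + 2 = 7)
o(R) = 8*R (o(R) = R*7 + R = 7*R + R = 8*R)
o(-21)*w(-9 - 1*1) = (8*(-21))*(13 - (-9 - 1*1)) = -168*(13 - (-9 - 1)) = -168*(13 - 1*(-10)) = -168*(13 + 10) = -168*23 = -3864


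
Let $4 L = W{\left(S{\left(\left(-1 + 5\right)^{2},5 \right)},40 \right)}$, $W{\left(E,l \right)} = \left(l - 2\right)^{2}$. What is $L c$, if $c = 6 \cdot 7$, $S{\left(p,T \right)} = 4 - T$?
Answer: $15162$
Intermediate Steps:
$W{\left(E,l \right)} = \left(-2 + l\right)^{2}$
$L = 361$ ($L = \frac{\left(-2 + 40\right)^{2}}{4} = \frac{38^{2}}{4} = \frac{1}{4} \cdot 1444 = 361$)
$c = 42$
$L c = 361 \cdot 42 = 15162$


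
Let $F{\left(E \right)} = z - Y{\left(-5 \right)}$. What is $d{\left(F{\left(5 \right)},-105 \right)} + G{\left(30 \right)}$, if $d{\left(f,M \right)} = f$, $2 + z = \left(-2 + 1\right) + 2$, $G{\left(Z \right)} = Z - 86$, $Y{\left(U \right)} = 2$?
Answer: $-59$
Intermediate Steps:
$G{\left(Z \right)} = -86 + Z$ ($G{\left(Z \right)} = Z - 86 = -86 + Z$)
$z = -1$ ($z = -2 + \left(\left(-2 + 1\right) + 2\right) = -2 + \left(-1 + 2\right) = -2 + 1 = -1$)
$F{\left(E \right)} = -3$ ($F{\left(E \right)} = -1 - 2 = -3$)
$d{\left(F{\left(5 \right)},-105 \right)} + G{\left(30 \right)} = -3 + \left(-86 + 30\right) = -3 - 56 = -59$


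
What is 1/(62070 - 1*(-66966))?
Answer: 1/129036 ≈ 7.7498e-6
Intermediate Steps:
1/(62070 - 1*(-66966)) = 1/(62070 + 66966) = 1/129036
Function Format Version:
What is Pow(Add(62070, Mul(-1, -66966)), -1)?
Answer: Rational(1, 129036) ≈ 7.7498e-6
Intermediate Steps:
Pow(Add(62070, Mul(-1, -66966)), -1) = Pow(Add(62070, 66966), -1) = Pow(129036, -1) = Rational(1, 129036)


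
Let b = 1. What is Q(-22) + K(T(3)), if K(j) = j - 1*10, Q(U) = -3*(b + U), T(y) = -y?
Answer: 50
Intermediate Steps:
Q(U) = -3 - 3*U (Q(U) = -3*(1 + U) = -3 - 3*U)
K(j) = -10 + j (K(j) = j - 10 = -10 + j)
Q(-22) + K(T(3)) = (-3 - 3*(-22)) + (-10 - 1*3) = (-3 + 66) + (-10 - 3) = 63 - 13 = 50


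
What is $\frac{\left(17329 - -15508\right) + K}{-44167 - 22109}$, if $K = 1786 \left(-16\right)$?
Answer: $- \frac{4261}{66276} \approx -0.064292$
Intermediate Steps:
$K = -28576$
$\frac{\left(17329 - -15508\right) + K}{-44167 - 22109} = \frac{\left(17329 - -15508\right) - 28576}{-44167 - 22109} = \frac{\left(17329 + 15508\right) - 28576}{-66276} = \left(32837 - 28576\right) \left(- \frac{1}{66276}\right) = 4261 \left(- \frac{1}{66276}\right) = - \frac{4261}{66276}$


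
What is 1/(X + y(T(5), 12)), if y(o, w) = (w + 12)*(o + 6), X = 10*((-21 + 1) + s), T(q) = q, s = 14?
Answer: 1/204 ≈ 0.0049020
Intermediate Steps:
X = -60 (X = 10*((-21 + 1) + 14) = 10*(-20 + 14) = 10*(-6) = -60)
y(o, w) = (6 + o)*(12 + w) (y(o, w) = (12 + w)*(6 + o) = (6 + o)*(12 + w))
1/(X + y(T(5), 12)) = 1/(-60 + (72 + 6*12 + 12*5 + 5*12)) = 1/(-60 + (72 + 72 + 60 + 60)) = 1/(-60 + 264) = 1/204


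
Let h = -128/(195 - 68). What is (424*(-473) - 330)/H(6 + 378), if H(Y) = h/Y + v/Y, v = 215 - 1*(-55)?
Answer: -4898306688/17081 ≈ -2.8677e+5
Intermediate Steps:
v = 270 (v = 215 + 55 = 270)
h = -128/127 ≈ -1.0079
H(Y) = 34162/(127*Y) (H(Y) = -128/(127*Y) + 270/Y = 34162/(127*Y))
(424*(-473) - 330)/H(6 + 378) = (424*(-473) - 330)/((34162/(127*(6 + 378)))) = (-200552 - 330)/(((34162/127)/384)) = -200882/((34162/127)*(1/384)) = -200882/17081/24384 = -200882*24384/17081 = -4898306688/17081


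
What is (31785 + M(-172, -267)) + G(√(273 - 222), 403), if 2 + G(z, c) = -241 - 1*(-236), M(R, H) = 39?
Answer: 31817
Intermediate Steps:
G(z, c) = -7 (G(z, c) = -2 + (-241 - 1*(-236)) = -2 + (-241 + 236) = -2 - 5 = -7)
(31785 + M(-172, -267)) + G(√(273 - 222), 403) = (31785 + 39) - 7 = 31824 - 7 = 31817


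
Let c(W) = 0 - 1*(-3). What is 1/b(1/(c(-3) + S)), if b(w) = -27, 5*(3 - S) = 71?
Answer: -1/27 ≈ -0.037037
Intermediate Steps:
S = -56/5 (S = 3 - ⅕*71 = 3 - 71/5 = -56/5 ≈ -11.200)
c(W) = 3 (c(W) = 0 + 3 = 3)
1/b(1/(c(-3) + S)) = 1/(-27) = -1/27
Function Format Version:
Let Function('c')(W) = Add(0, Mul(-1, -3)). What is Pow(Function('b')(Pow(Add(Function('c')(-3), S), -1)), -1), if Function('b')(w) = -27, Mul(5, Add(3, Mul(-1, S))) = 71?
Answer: Rational(-1, 27) ≈ -0.037037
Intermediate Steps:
S = Rational(-56, 5) (S = Add(3, Mul(Rational(-1, 5), 71)) = Add(3, Rational(-71, 5)) = Rational(-56, 5) ≈ -11.200)
Function('c')(W) = 3 (Function('c')(W) = Add(0, 3) = 3)
Pow(Function('b')(Pow(Add(Function('c')(-3), S), -1)), -1) = Pow(-27, -1) = Rational(-1, 27)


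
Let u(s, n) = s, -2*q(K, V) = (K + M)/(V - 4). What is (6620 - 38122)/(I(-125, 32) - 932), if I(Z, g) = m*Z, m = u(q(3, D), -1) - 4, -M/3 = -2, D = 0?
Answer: 252016/4581 ≈ 55.013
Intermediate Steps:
M = 6 (M = -3*(-2) = 6)
q(K, V) = -(6 + K)/(2*(-4 + V)) (q(K, V) = -(K + 6)/(2*(V - 4)) = -(6 + K)/(2*(-4 + V)))
m = -23/8 (m = (-6 - 1*3)/(2*(-4 + 0)) - 4 = (½)*(-6 - 3)/(-4) - 4 = (½)*(-¼)*(-9) - 4 = 9/8 - 4 = -23/8 ≈ -2.8750)
I(Z, g) = -23*Z/8
(6620 - 38122)/(I(-125, 32) - 932) = (6620 - 38122)/(-23/8*(-125) - 932) = -31502/(2875/8 - 932) = -31502/(-4581/8) = -31502*(-8/4581) = 252016/4581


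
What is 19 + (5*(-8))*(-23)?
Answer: 939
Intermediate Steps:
19 + (5*(-8))*(-23) = 19 - 40*(-23) = 19 + 920 = 939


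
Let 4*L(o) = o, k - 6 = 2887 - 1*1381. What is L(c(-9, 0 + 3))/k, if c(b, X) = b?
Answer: -1/672 ≈ -0.0014881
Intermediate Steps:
k = 1512 (k = 6 + (2887 - 1*1381) = 6 + (2887 - 1381) = 6 + 1506 = 1512)
L(o) = o/4
L(c(-9, 0 + 3))/k = ((1/4)*(-9))/1512 = -9/4*1/1512 = -1/672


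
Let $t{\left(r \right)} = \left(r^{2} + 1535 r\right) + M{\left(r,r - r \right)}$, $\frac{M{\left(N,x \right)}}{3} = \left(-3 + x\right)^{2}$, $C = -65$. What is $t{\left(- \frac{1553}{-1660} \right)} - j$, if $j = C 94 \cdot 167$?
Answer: $\frac{2815765584309}{2755600} \approx 1.0218 \cdot 10^{6}$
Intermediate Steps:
$M{\left(N,x \right)} = 3 \left(-3 + x\right)^{2}$
$j = -1020370$ ($j = \left(-65\right) 94 \cdot 167 = \left(-6110\right) 167 = -1020370$)
$t{\left(r \right)} = 27 + r^{2} + 1535 r$ ($t{\left(r \right)} = \left(r^{2} + 1535 r\right) + 3 \left(-3 + \left(r - r\right)\right)^{2} = \left(r^{2} + 1535 r\right) + 3 \left(-3 + 0\right)^{2} = \left(r^{2} + 1535 r\right) + 3 \left(-3\right)^{2} = \left(r^{2} + 1535 r\right) + 3 \cdot 9 = \left(r^{2} + 1535 r\right) + 27 = 27 + r^{2} + 1535 r$)
$t{\left(- \frac{1553}{-1660} \right)} - j = \left(27 + \left(- \frac{1553}{-1660}\right)^{2} + 1535 \left(- \frac{1553}{-1660}\right)\right) - -1020370 = \left(27 + \left(\left(-1553\right) \left(- \frac{1}{1660}\right)\right)^{2} + 1535 \left(\left(-1553\right) \left(- \frac{1}{1660}\right)\right)\right) + 1020370 = \left(27 + \left(\frac{1553}{1660}\right)^{2} + 1535 \cdot \frac{1553}{1660}\right) + 1020370 = \left(27 + \frac{2411809}{2755600} + \frac{476771}{332}\right) + 1020370 = \frac{4034012309}{2755600} + 1020370 = \frac{2815765584309}{2755600}$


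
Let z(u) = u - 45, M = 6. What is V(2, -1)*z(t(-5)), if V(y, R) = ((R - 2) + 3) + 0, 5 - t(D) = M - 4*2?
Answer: 0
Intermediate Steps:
t(D) = 7 (t(D) = 5 - (6 - 4*2) = 5 - (6 - 1*8) = 5 - (6 - 8) = 5 - 1*(-2) = 5 + 2 = 7)
z(u) = -45 + u
V(y, R) = 1 + R (V(y, R) = ((-2 + R) + 3) + 0 = (1 + R) + 0 = 1 + R)
V(2, -1)*z(t(-5)) = (1 - 1)*(-45 + 7) = 0*(-38) = 0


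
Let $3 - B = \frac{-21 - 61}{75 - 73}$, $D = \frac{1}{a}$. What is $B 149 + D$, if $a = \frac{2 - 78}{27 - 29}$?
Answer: $\frac{249129}{38} \approx 6556.0$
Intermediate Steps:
$a = 38$ ($a = - \frac{76}{-2} = \left(-76\right) \left(- \frac{1}{2}\right) = 38$)
$D = \frac{1}{38} \approx 0.026316$
$B = 44$ ($B = 3 - \frac{-21 - 61}{75 - 73} = 3 - - \frac{82}{2} = 3 - \left(-82\right) \frac{1}{2} = 3 - -41 = 3 + 41 = 44$)
$B 149 + D = 44 \cdot 149 + \frac{1}{38} = 6556 + \frac{1}{38} = \frac{249129}{38}$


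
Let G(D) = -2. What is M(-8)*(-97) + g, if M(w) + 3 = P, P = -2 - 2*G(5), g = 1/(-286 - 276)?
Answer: 54513/562 ≈ 96.998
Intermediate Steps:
g = -1/562 (g = 1/(-562) = -1/562 ≈ -0.0017794)
P = 2 (P = -2 - 2*(-2) = -2 + 4 = 2)
M(w) = -1 (M(w) = -3 + 2 = -1)
M(-8)*(-97) + g = -1*(-97) - 1/562 = 97 - 1/562 = 54513/562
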